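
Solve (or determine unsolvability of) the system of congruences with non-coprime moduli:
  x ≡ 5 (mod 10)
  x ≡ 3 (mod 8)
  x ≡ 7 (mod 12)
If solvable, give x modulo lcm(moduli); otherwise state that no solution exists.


Moduli 10, 8, 12 are not pairwise coprime, so CRT works modulo lcm(m_i) when all pairwise compatibility conditions hold.
Pairwise compatibility: gcd(m_i, m_j) must divide a_i - a_j for every pair.
Merge one congruence at a time:
  Start: x ≡ 5 (mod 10).
  Combine with x ≡ 3 (mod 8): gcd(10, 8) = 2; 3 - 5 = -2, which IS divisible by 2, so compatible.
    Write x = 5 + 10·t and substitute into x ≡ 3 (mod 8): 10·t ≡ 3 − 5 = -2 (mod 8).
    Divide the congruence (and modulus) by g = 2: 5·t ≡ -1 (mod 4).
    Reduce coefficients mod 4: 1·t ≡ 3 (mod 4).
    So t ≡ 3 (mod 4).
    Then x = 5 + 10·3 = 35, valid modulo lcm(10, 8) = 40: x ≡ 35 (mod 40).
  Combine with x ≡ 7 (mod 12): gcd(40, 12) = 4; 7 - 35 = -28, which IS divisible by 4, so compatible.
    Write x = 35 + 40·t and substitute into x ≡ 7 (mod 12): 40·t ≡ 7 − 35 = -28 (mod 12).
    Divide the congruence (and modulus) by g = 4: 10·t ≡ -7 (mod 3).
    Reduce coefficients mod 3: 1·t ≡ 2 (mod 3).
    So t ≡ 2 (mod 3).
    Then x = 35 + 40·2 = 115, valid modulo lcm(40, 12) = 120: x ≡ 115 (mod 120).
Verify: 115 mod 10 = 5, 115 mod 8 = 3, 115 mod 12 = 7.

x ≡ 115 (mod 120).


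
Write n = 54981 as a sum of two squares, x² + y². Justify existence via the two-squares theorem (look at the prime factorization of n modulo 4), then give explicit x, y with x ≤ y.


Step 1: Factor n = 54981 = 3^2 · 41 · 149.
Step 2: Check the mod-4 condition on each prime factor: 3 ≡ 3 (mod 4), exponent 2 (must be even); 41 ≡ 1 (mod 4), exponent 1; 149 ≡ 1 (mod 4), exponent 1.
All primes ≡ 3 (mod 4) appear to even exponent (or don't appear), so by the two-squares theorem n IS expressible as a sum of two squares.
Step 3: Build a representation. Group n = k² · m with k = 3 and m = 41 · 149 = 6109 (a product of primes ≡ 1 (mod 4)); a representation of m scales to one of n via (k·x)² + (k·y)² = k²(x² + y²). Each prime p ≡ 1 (mod 4) is itself a sum of two squares; find a² by testing p − a² for a perfect square:
  41: 41 − 1² = 40, 41 − 2² = 37, 41 − 3² = 32, 41 − 4² = 25 = 5² ⇒ 41 = 4² + 5².
  149: 149 − 1² = 148, 149 − 2² = 145, 149 − 3² = 140, 149 − 4² = 133, 149 − 5² = 124, 149 − 6² = 113, 149 − 7² = 100 = 10² ⇒ 149 = 7² + 10².
  Combine using the Brahmagupta–Fibonacci identity (a² + b²)(c² + d²) = (ac − bd)² + (ad + bc)² = (ac + bd)² + (ad − bc)²:
  41 · 149 = 6109: from (4² + 5²)(7² + 10²), take (4·7 − 5·10, 4·10 + 5·7) = (28 − 50, 40 + 35) = (-22, 75); dropping signs (only squares matter) gives (22, 75); check 22² + 75² = 484 + 5625 = 6109 ✓.
  Scale by k = 3: (3·22, 3·75) = (66, 225).
Step 4: Order so x ≤ y and verify: 66² + 225² = 4356 + 50625 = 54981 = n. ✓

n = 54981 = 66² + 225² (one valid representation with x ≤ y).


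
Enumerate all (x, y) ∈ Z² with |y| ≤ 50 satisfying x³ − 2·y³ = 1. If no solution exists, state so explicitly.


The equation is x³ - 2y³ = 1. For fixed y, x³ = 2·y³ + 1, so a solution requires the RHS to be a perfect cube.
Strategy: iterate y from -50 to 50, compute RHS = 2·y³ + 1, and check whether it is a (positive or negative) perfect cube.
Check small values of y:
  y = 0: RHS = 1 = (1)³ ⇒ x = 1 works.
  y = 1: RHS = 3 is not a perfect cube.
  y = -1: RHS = -1 = (-1)³ ⇒ x = -1 works.
  y = 2: RHS = 17 is not a perfect cube.
  y = -2: RHS = -15 is not a perfect cube.
  y = 3: RHS = 55 is not a perfect cube.
  y = -3: RHS = -53 is not a perfect cube.
Continuing the search up to |y| = 50 finds no further solutions beyond those listed.
Collected solutions: (1, 0), (-1, -1).

Solutions (with |y| ≤ 50): (1, 0), (-1, -1).


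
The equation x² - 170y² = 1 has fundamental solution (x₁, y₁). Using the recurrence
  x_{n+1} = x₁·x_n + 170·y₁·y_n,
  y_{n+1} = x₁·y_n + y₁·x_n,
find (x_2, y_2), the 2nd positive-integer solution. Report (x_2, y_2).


Step 1: Find the fundamental solution (x₁, y₁) of x² - 170y² = 1.
  Expand √170 as a continued fraction. a₀ = ⌊√170⌋ = 13; iterate m_{k+1} = d_k·a_k − m_k, d_{k+1} = (170 − m_{k+1}²)/d_k, a_{k+1} = ⌊(a₀ + m_{k+1})/d_{k+1}⌋ (starting m₀ = 0, d₀ = 1), with convergents p_k = a_k·p_{k-1} + p_{k-2}, q_k = a_k·q_{k-1} + q_{k-2} (p₋₁ = 1, q₋₁ = 0):
  k = 0: a₀ = 13; p₀/q₀ = 13/1; p₀² − 170·q₀² = 169 − 170 = -1.
  k = 1: m = 13, d = 1, a = ⌊(13 + 13)/1⌋ = 26; p/q = (26·13 + 1)/(26·1 + 0) = 339/26; p² − 170·q² = 114921 − 114920 = 1.
  The first convergent with p² − 170·q² = 1 gives the fundamental solution (x₁, y₁) = (339, 26).
Step 2: Apply the recurrence (x_{n+1}, y_{n+1}) = (x₁x_n + 170y₁y_n, x₁y_n + y₁x_n) repeatedly.
  From (x_1, y_1) = (339, 26): x_2 = 339·339 + 170·26·26 = 229841; y_2 = 339·26 + 26·339 = 17628.
Step 3: Verify x_2² - 170·y_2² = 52826885281 - 52826885280 = 1 (should be 1). ✓

(x_1, y_1) = (339, 26); (x_2, y_2) = (229841, 17628).


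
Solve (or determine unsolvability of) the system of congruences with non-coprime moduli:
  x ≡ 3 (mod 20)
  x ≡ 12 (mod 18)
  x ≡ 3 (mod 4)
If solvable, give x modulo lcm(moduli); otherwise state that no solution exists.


Moduli 20, 18, 4 are not pairwise coprime, so CRT works modulo lcm(m_i) when all pairwise compatibility conditions hold.
Pairwise compatibility: gcd(m_i, m_j) must divide a_i - a_j for every pair.
Merge one congruence at a time:
  Start: x ≡ 3 (mod 20).
  Combine with x ≡ 12 (mod 18): gcd(20, 18) = 2, and 12 - 3 = 9 is NOT divisible by 2.
    ⇒ system is inconsistent (no integer solution).

No solution (the system is inconsistent).


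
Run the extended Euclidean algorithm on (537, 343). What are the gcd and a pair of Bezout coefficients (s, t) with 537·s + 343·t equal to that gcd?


Euclidean algorithm on (537, 343) — divide until remainder is 0:
  537 = 1 · 343 + 194
  343 = 1 · 194 + 149
  194 = 1 · 149 + 45
  149 = 3 · 45 + 14
  45 = 3 · 14 + 3
  14 = 4 · 3 + 2
  3 = 1 · 2 + 1
  2 = 2 · 1 + 0
gcd(537, 343) = 1.
Track Bezout coefficients alongside the remainders: start with r₀ = 537 = a·1 + b·0 (s = 1, t = 0) and r₁ = 343 = a·0 + b·1 (s = 0, t = 1); each new remainder r_{k+1} = r_{k-1} − q_k·r_k inherits s_{k+1} = s_{k-1} − q_k·s_k, t_{k+1} = t_{k-1} − q_k·t_k, so r_k = a·s_k + b·t_k at every step:
  q = 1: r = 194, s = 1 − 1·0 = 1, t = 0 − 1·1 = -1  (check: 537·1 + 343·(-1) = 194)
  q = 1: r = 149, s = 0 − 1·1 = -1, t = 1 − 1·(-1) = 2  (check: 537·(-1) + 343·2 = 149)
  q = 1: r = 45, s = 1 − 1·(-1) = 2, t = -1 − 1·2 = -3  (check: 537·2 + 343·(-3) = 45)
  q = 3: r = 14, s = -1 − 3·2 = -7, t = 2 − 3·(-3) = 11  (check: 537·(-7) + 343·11 = 14)
  q = 3: r = 3, s = 2 − 3·(-7) = 23, t = -3 − 3·11 = -36  (check: 537·23 + 343·(-36) = 3)
  q = 4: r = 2, s = -7 − 4·23 = -99, t = 11 − 4·(-36) = 155  (check: 537·(-99) + 343·155 = 2)
  q = 1: r = 1, s = 23 − 1·(-99) = 122, t = -36 − 1·155 = -191  (check: 537·122 + 343·(-191) = 1)
The row with r = 1 (the gcd) gives the Bezout coefficients s = 122, t = -191.
Result: 537 · (122) + 343 · (-191) = 1.

gcd(537, 343) = 1; s = 122, t = -191 (check: 537·122 + 343·(-191) = 1).


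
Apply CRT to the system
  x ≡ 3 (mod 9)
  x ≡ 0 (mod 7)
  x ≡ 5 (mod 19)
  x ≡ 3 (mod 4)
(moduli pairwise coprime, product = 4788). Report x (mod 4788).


Product of moduli M = 9 · 7 · 19 · 4 = 4788.
Merge one congruence at a time:
  Start: x ≡ 3 (mod 9).
  Combine with x ≡ 0 (mod 7); new modulus lcm = 63.
    Write x = 3 + 9·t and substitute into x ≡ 0 (mod 7): 9·t ≡ 0 − 3 = -3 (mod 7).
    Reduce coefficients mod 7: 2·t ≡ 4 (mod 7).
    The inverse of 2 mod 7 is 4 (since 2·4 = 8 = 1·7 + 1), so t ≡ 4·4 = 16 ≡ 2 (mod 7).
    Then x = 3 + 9·2 = 21, valid modulo lcm(9, 7) = 63: x ≡ 21 (mod 63).
  Combine with x ≡ 5 (mod 19); new modulus lcm = 1197.
    Write x = 21 + 63·t and substitute into x ≡ 5 (mod 19): 63·t ≡ 5 − 21 = -16 (mod 19).
    Reduce coefficients mod 19: 6·t ≡ 3 (mod 19).
    The inverse of 6 mod 19 is 16 (since 6·16 = 96 = 5·19 + 1), so t ≡ 16·3 = 48 ≡ 10 (mod 19).
    Then x = 21 + 63·10 = 651, valid modulo lcm(63, 19) = 1197: x ≡ 651 (mod 1197).
  Combine with x ≡ 3 (mod 4); new modulus lcm = 4788.
    Write x = 651 + 1197·t and substitute into x ≡ 3 (mod 4): 1197·t ≡ 3 − 651 = -648 (mod 4).
    Reduce coefficients mod 4: 1·t ≡ 0 (mod 4).
    So t ≡ 0 (mod 4).
    Then x = 651 + 1197·0 = 651, valid modulo lcm(1197, 4) = 4788: x ≡ 651 (mod 4788).
Verify against each original: 651 mod 9 = 3, 651 mod 7 = 0, 651 mod 19 = 5, 651 mod 4 = 3.

x ≡ 651 (mod 4788).


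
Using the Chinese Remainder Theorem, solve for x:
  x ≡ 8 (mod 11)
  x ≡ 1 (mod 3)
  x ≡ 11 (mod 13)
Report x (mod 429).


Moduli 11, 3, 13 are pairwise coprime; by CRT there is a unique solution modulo M = 11 · 3 · 13 = 429.
Solve pairwise, accumulating the modulus:
  Start with x ≡ 8 (mod 11).
  Combine with x ≡ 1 (mod 3): since gcd(11, 3) = 1, we get a unique residue mod 33.
    Write x = 8 + 11·t and substitute into x ≡ 1 (mod 3): 11·t ≡ 1 − 8 = -7 (mod 3).
    Reduce coefficients mod 3: 2·t ≡ 2 (mod 3).
    The inverse of 2 mod 3 is 2 (since 2·2 = 4 = 1·3 + 1), so t ≡ 2·2 = 4 ≡ 1 (mod 3).
    Then x = 8 + 11·1 = 19, valid modulo lcm(11, 3) = 33: x ≡ 19 (mod 33).
  Combine with x ≡ 11 (mod 13): since gcd(33, 13) = 1, we get a unique residue mod 429.
    Write x = 19 + 33·t and substitute into x ≡ 11 (mod 13): 33·t ≡ 11 − 19 = -8 (mod 13).
    Reduce coefficients mod 13: 7·t ≡ 5 (mod 13).
    The inverse of 7 mod 13 is 2 (since 7·2 = 14 = 1·13 + 1), so t ≡ 2·5 = 10 ≡ 10 (mod 13).
    Then x = 19 + 33·10 = 349, valid modulo lcm(33, 13) = 429: x ≡ 349 (mod 429).
Verify: 349 mod 11 = 8 ✓, 349 mod 3 = 1 ✓, 349 mod 13 = 11 ✓.

x ≡ 349 (mod 429).


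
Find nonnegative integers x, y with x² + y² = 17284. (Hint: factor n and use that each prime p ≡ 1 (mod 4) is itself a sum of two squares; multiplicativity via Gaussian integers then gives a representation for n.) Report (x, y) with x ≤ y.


Step 1: Factor n = 17284 = 2^2 · 29 · 149.
Step 2: Check the mod-4 condition on each prime factor: 2 = 2 (special); 29 ≡ 1 (mod 4), exponent 1; 149 ≡ 1 (mod 4), exponent 1.
All primes ≡ 3 (mod 4) appear to even exponent (or don't appear), so by the two-squares theorem n IS expressible as a sum of two squares.
Step 3: Build a representation. Group n = k² · m with k = 2 and m = 29 · 149 = 4321 (a product of primes ≡ 1 (mod 4)); a representation of m scales to one of n via (k·x)² + (k·y)² = k²(x² + y²). Each prime p ≡ 1 (mod 4) is itself a sum of two squares; find a² by testing p − a² for a perfect square:
  29: 29 − 1² = 28, 29 − 2² = 25 = 5² ⇒ 29 = 2² + 5².
  149: 149 − 1² = 148, 149 − 2² = 145, 149 − 3² = 140, 149 − 4² = 133, 149 − 5² = 124, 149 − 6² = 113, 149 − 7² = 100 = 10² ⇒ 149 = 7² + 10².
  Combine using the Brahmagupta–Fibonacci identity (a² + b²)(c² + d²) = (ac − bd)² + (ad + bc)² = (ac + bd)² + (ad − bc)²:
  29 · 149 = 4321: from (2² + 5²)(7² + 10²), take (2·7 − 5·10, 2·10 + 5·7) = (14 − 50, 20 + 35) = (-36, 55); dropping signs (only squares matter) gives (36, 55); check 36² + 55² = 1296 + 3025 = 4321 ✓.
  Scale by k = 2: (2·36, 2·55) = (72, 110).
Step 4: Order so x ≤ y and verify: 72² + 110² = 5184 + 12100 = 17284 = n. ✓

n = 17284 = 72² + 110² (one valid representation with x ≤ y).


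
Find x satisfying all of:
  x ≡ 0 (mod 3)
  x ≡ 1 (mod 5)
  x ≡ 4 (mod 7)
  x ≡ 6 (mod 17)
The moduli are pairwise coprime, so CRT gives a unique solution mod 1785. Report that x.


Product of moduli M = 3 · 5 · 7 · 17 = 1785.
Merge one congruence at a time:
  Start: x ≡ 0 (mod 3).
  Combine with x ≡ 1 (mod 5); new modulus lcm = 15.
    Write x = 0 + 3·t and substitute into x ≡ 1 (mod 5): 3·t ≡ 1 − 0 = 1 (mod 5).
    The inverse of 3 mod 5 is 2 (since 3·2 = 6 = 1·5 + 1), so t ≡ 2·1 = 2 ≡ 2 (mod 5).
    Then x = 0 + 3·2 = 6, valid modulo lcm(3, 5) = 15: x ≡ 6 (mod 15).
  Combine with x ≡ 4 (mod 7); new modulus lcm = 105.
    Write x = 6 + 15·t and substitute into x ≡ 4 (mod 7): 15·t ≡ 4 − 6 = -2 (mod 7).
    Reduce coefficients mod 7: 1·t ≡ 5 (mod 7).
    So t ≡ 5 (mod 7).
    Then x = 6 + 15·5 = 81, valid modulo lcm(15, 7) = 105: x ≡ 81 (mod 105).
  Combine with x ≡ 6 (mod 17); new modulus lcm = 1785.
    Write x = 81 + 105·t and substitute into x ≡ 6 (mod 17): 105·t ≡ 6 − 81 = -75 (mod 17).
    Reduce coefficients mod 17: 3·t ≡ 10 (mod 17).
    The inverse of 3 mod 17 is 6 (since 3·6 = 18 = 1·17 + 1), so t ≡ 6·10 = 60 ≡ 9 (mod 17).
    Then x = 81 + 105·9 = 1026, valid modulo lcm(105, 17) = 1785: x ≡ 1026 (mod 1785).
Verify against each original: 1026 mod 3 = 0, 1026 mod 5 = 1, 1026 mod 7 = 4, 1026 mod 17 = 6.

x ≡ 1026 (mod 1785).


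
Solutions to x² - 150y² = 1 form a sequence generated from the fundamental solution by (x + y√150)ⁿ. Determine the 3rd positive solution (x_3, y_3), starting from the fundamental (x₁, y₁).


Step 1: Find the fundamental solution (x₁, y₁) of x² - 150y² = 1.
  Expand √150 as a continued fraction. a₀ = ⌊√150⌋ = 12; iterate m_{k+1} = d_k·a_k − m_k, d_{k+1} = (150 − m_{k+1}²)/d_k, a_{k+1} = ⌊(a₀ + m_{k+1})/d_{k+1}⌋ (starting m₀ = 0, d₀ = 1), with convergents p_k = a_k·p_{k-1} + p_{k-2}, q_k = a_k·q_{k-1} + q_{k-2} (p₋₁ = 1, q₋₁ = 0):
  k = 0: a₀ = 12; p₀/q₀ = 12/1; p₀² − 150·q₀² = 144 − 150 = -6.
  k = 1: m = 12, d = 6, a = ⌊(12 + 12)/6⌋ = 4; p/q = (4·12 + 1)/(4·1 + 0) = 49/4; p² − 150·q² = 2401 − 2400 = 1.
  The first convergent with p² − 150·q² = 1 gives the fundamental solution (x₁, y₁) = (49, 4).
Step 2: Apply the recurrence (x_{n+1}, y_{n+1}) = (x₁x_n + 150y₁y_n, x₁y_n + y₁x_n) repeatedly.
  From (x_1, y_1) = (49, 4): x_2 = 49·49 + 150·4·4 = 4801; y_2 = 49·4 + 4·49 = 392.
  From (x_2, y_2) = (4801, 392): x_3 = 49·4801 + 150·4·392 = 470449; y_3 = 49·392 + 4·4801 = 38412.
Step 3: Verify x_3² - 150·y_3² = 221322261601 - 221322261600 = 1 (should be 1). ✓

(x_1, y_1) = (49, 4); (x_3, y_3) = (470449, 38412).


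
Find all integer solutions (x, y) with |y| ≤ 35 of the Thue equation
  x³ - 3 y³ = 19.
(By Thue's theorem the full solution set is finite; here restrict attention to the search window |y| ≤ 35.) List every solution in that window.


The equation is x³ - 3y³ = 19. For fixed y, x³ = 3·y³ + 19, so a solution requires the RHS to be a perfect cube.
Strategy: iterate y from -35 to 35, compute RHS = 3·y³ + 19, and check whether it is a (positive or negative) perfect cube.
Check small values of y:
  y = 0: RHS = 19 is not a perfect cube.
  y = 1: RHS = 22 is not a perfect cube.
  y = -1: RHS = 16 is not a perfect cube.
  y = 2: RHS = 43 is not a perfect cube.
  y = -2: RHS = -5 is not a perfect cube.
  y = 3: RHS = 100 is not a perfect cube.
  y = -3: RHS = -62 is not a perfect cube.
Continuing the search up to |y| = 35 finds no solutions either.
No (x, y) in the scanned range satisfies the equation.

No integer solutions with |y| ≤ 35.


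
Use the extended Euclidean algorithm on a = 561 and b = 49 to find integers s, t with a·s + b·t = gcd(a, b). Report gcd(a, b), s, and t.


Euclidean algorithm on (561, 49) — divide until remainder is 0:
  561 = 11 · 49 + 22
  49 = 2 · 22 + 5
  22 = 4 · 5 + 2
  5 = 2 · 2 + 1
  2 = 2 · 1 + 0
gcd(561, 49) = 1.
Track Bezout coefficients alongside the remainders: start with r₀ = 561 = a·1 + b·0 (s = 1, t = 0) and r₁ = 49 = a·0 + b·1 (s = 0, t = 1); each new remainder r_{k+1} = r_{k-1} − q_k·r_k inherits s_{k+1} = s_{k-1} − q_k·s_k, t_{k+1} = t_{k-1} − q_k·t_k, so r_k = a·s_k + b·t_k at every step:
  q = 11: r = 22, s = 1 − 11·0 = 1, t = 0 − 11·1 = -11  (check: 561·1 + 49·(-11) = 22)
  q = 2: r = 5, s = 0 − 2·1 = -2, t = 1 − 2·(-11) = 23  (check: 561·(-2) + 49·23 = 5)
  q = 4: r = 2, s = 1 − 4·(-2) = 9, t = -11 − 4·23 = -103  (check: 561·9 + 49·(-103) = 2)
  q = 2: r = 1, s = -2 − 2·9 = -20, t = 23 − 2·(-103) = 229  (check: 561·(-20) + 49·229 = 1)
The row with r = 1 (the gcd) gives the Bezout coefficients s = -20, t = 229.
Result: 561 · (-20) + 49 · (229) = 1.

gcd(561, 49) = 1; s = -20, t = 229 (check: 561·(-20) + 49·229 = 1).


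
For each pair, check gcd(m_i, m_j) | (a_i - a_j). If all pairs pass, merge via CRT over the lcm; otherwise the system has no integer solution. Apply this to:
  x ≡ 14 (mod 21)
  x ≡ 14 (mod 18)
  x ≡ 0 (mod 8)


Moduli 21, 18, 8 are not pairwise coprime, so CRT works modulo lcm(m_i) when all pairwise compatibility conditions hold.
Pairwise compatibility: gcd(m_i, m_j) must divide a_i - a_j for every pair.
Merge one congruence at a time:
  Start: x ≡ 14 (mod 21).
  Combine with x ≡ 14 (mod 18): gcd(21, 18) = 3; 14 - 14 = 0, which IS divisible by 3, so compatible.
    Write x = 14 + 21·t and substitute into x ≡ 14 (mod 18): 21·t ≡ 14 − 14 = 0 (mod 18).
    Divide the congruence (and modulus) by g = 3: 7·t ≡ 0 (mod 6).
    Reduce coefficients mod 6: 1·t ≡ 0 (mod 6).
    So t ≡ 0 (mod 6).
    Then x = 14 + 21·0 = 14, valid modulo lcm(21, 18) = 126: x ≡ 14 (mod 126).
  Combine with x ≡ 0 (mod 8): gcd(126, 8) = 2; 0 - 14 = -14, which IS divisible by 2, so compatible.
    Write x = 14 + 126·t and substitute into x ≡ 0 (mod 8): 126·t ≡ 0 − 14 = -14 (mod 8).
    Divide the congruence (and modulus) by g = 2: 63·t ≡ -7 (mod 4).
    Reduce coefficients mod 4: 3·t ≡ 1 (mod 4).
    The inverse of 3 mod 4 is 3 (since 3·3 = 9 = 2·4 + 1), so t ≡ 3·1 = 3 ≡ 3 (mod 4).
    Then x = 14 + 126·3 = 392, valid modulo lcm(126, 8) = 504: x ≡ 392 (mod 504).
Verify: 392 mod 21 = 14, 392 mod 18 = 14, 392 mod 8 = 0.

x ≡ 392 (mod 504).


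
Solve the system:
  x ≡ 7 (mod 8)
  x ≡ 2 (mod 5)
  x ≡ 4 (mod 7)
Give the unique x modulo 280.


Moduli 8, 5, 7 are pairwise coprime; by CRT there is a unique solution modulo M = 8 · 5 · 7 = 280.
Solve pairwise, accumulating the modulus:
  Start with x ≡ 7 (mod 8).
  Combine with x ≡ 2 (mod 5): since gcd(8, 5) = 1, we get a unique residue mod 40.
    Write x = 7 + 8·t and substitute into x ≡ 2 (mod 5): 8·t ≡ 2 − 7 = -5 (mod 5).
    Reduce coefficients mod 5: 3·t ≡ 0 (mod 5).
    The inverse of 3 mod 5 is 2 (since 3·2 = 6 = 1·5 + 1), so t ≡ 2·0 = 0 ≡ 0 (mod 5).
    Then x = 7 + 8·0 = 7, valid modulo lcm(8, 5) = 40: x ≡ 7 (mod 40).
  Combine with x ≡ 4 (mod 7): since gcd(40, 7) = 1, we get a unique residue mod 280.
    Write x = 7 + 40·t and substitute into x ≡ 4 (mod 7): 40·t ≡ 4 − 7 = -3 (mod 7).
    Reduce coefficients mod 7: 5·t ≡ 4 (mod 7).
    The inverse of 5 mod 7 is 3 (since 5·3 = 15 = 2·7 + 1), so t ≡ 3·4 = 12 ≡ 5 (mod 7).
    Then x = 7 + 40·5 = 207, valid modulo lcm(40, 7) = 280: x ≡ 207 (mod 280).
Verify: 207 mod 8 = 7 ✓, 207 mod 5 = 2 ✓, 207 mod 7 = 4 ✓.

x ≡ 207 (mod 280).


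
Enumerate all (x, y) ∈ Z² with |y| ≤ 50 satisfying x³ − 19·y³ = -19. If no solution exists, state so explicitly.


The equation is x³ - 19y³ = -19. For fixed y, x³ = 19·y³ − 19, so a solution requires the RHS to be a perfect cube.
Strategy: iterate y from -50 to 50, compute RHS = 19·y³ − 19, and check whether it is a (positive or negative) perfect cube.
Check small values of y:
  y = 0: RHS = -19 is not a perfect cube.
  y = 1: RHS = 0 = (0)³ ⇒ x = 0 works.
  y = -1: RHS = -38 is not a perfect cube.
  y = 2: RHS = 133 is not a perfect cube.
  y = -2: RHS = -171 is not a perfect cube.
  y = 3: RHS = 494 is not a perfect cube.
  y = -3: RHS = -532 is not a perfect cube.
Continuing the search up to |y| = 50 finds no further solutions beyond those listed.
Collected solutions: (0, 1).

Solutions (with |y| ≤ 50): (0, 1).


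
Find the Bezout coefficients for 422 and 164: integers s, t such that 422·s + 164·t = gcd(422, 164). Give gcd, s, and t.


Euclidean algorithm on (422, 164) — divide until remainder is 0:
  422 = 2 · 164 + 94
  164 = 1 · 94 + 70
  94 = 1 · 70 + 24
  70 = 2 · 24 + 22
  24 = 1 · 22 + 2
  22 = 11 · 2 + 0
gcd(422, 164) = 2.
Track Bezout coefficients alongside the remainders: start with r₀ = 422 = a·1 + b·0 (s = 1, t = 0) and r₁ = 164 = a·0 + b·1 (s = 0, t = 1); each new remainder r_{k+1} = r_{k-1} − q_k·r_k inherits s_{k+1} = s_{k-1} − q_k·s_k, t_{k+1} = t_{k-1} − q_k·t_k, so r_k = a·s_k + b·t_k at every step:
  q = 2: r = 94, s = 1 − 2·0 = 1, t = 0 − 2·1 = -2  (check: 422·1 + 164·(-2) = 94)
  q = 1: r = 70, s = 0 − 1·1 = -1, t = 1 − 1·(-2) = 3  (check: 422·(-1) + 164·3 = 70)
  q = 1: r = 24, s = 1 − 1·(-1) = 2, t = -2 − 1·3 = -5  (check: 422·2 + 164·(-5) = 24)
  q = 2: r = 22, s = -1 − 2·2 = -5, t = 3 − 2·(-5) = 13  (check: 422·(-5) + 164·13 = 22)
  q = 1: r = 2, s = 2 − 1·(-5) = 7, t = -5 − 1·13 = -18  (check: 422·7 + 164·(-18) = 2)
The row with r = 2 (the gcd) gives the Bezout coefficients s = 7, t = -18.
Result: 422 · (7) + 164 · (-18) = 2.

gcd(422, 164) = 2; s = 7, t = -18 (check: 422·7 + 164·(-18) = 2).


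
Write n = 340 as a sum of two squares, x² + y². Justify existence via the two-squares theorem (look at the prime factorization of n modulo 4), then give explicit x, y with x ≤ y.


Step 1: Factor n = 340 = 2^2 · 5 · 17.
Step 2: Check the mod-4 condition on each prime factor: 2 = 2 (special); 5 ≡ 1 (mod 4), exponent 1; 17 ≡ 1 (mod 4), exponent 1.
All primes ≡ 3 (mod 4) appear to even exponent (or don't appear), so by the two-squares theorem n IS expressible as a sum of two squares.
Step 3: Build a representation. Group n = k² · m with k = 2 and m = 5 · 17 = 85 (a product of primes ≡ 1 (mod 4)); a representation of m scales to one of n via (k·x)² + (k·y)² = k²(x² + y²). Each prime p ≡ 1 (mod 4) is itself a sum of two squares; find a² by testing p − a² for a perfect square:
  5: 5 − 1² = 4 = 2² ⇒ 5 = 1² + 2².
  17: 17 − 1² = 16 = 4² ⇒ 17 = 1² + 4².
  Combine using the Brahmagupta–Fibonacci identity (a² + b²)(c² + d²) = (ac − bd)² + (ad + bc)² = (ac + bd)² + (ad − bc)²:
  5 · 17 = 85: from (1² + 2²)(1² + 4²), take (1·1 − 2·4, 1·4 + 2·1) = (1 − 8, 4 + 2) = (-7, 6); dropping signs (only squares matter) gives (7, 6); check 7² + 6² = 49 + 36 = 85 ✓.
  Scale by k = 2: (2·7, 2·6) = (14, 12).
Step 4: Order so x ≤ y and verify: 12² + 14² = 144 + 196 = 340 = n. ✓

n = 340 = 12² + 14² (one valid representation with x ≤ y).


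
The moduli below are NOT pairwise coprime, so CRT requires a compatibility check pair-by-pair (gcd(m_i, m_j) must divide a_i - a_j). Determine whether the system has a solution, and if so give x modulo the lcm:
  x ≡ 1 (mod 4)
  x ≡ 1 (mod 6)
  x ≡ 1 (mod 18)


Moduli 4, 6, 18 are not pairwise coprime, so CRT works modulo lcm(m_i) when all pairwise compatibility conditions hold.
Pairwise compatibility: gcd(m_i, m_j) must divide a_i - a_j for every pair.
Merge one congruence at a time:
  Start: x ≡ 1 (mod 4).
  Combine with x ≡ 1 (mod 6): gcd(4, 6) = 2; 1 - 1 = 0, which IS divisible by 2, so compatible.
    Write x = 1 + 4·t and substitute into x ≡ 1 (mod 6): 4·t ≡ 1 − 1 = 0 (mod 6).
    Divide the congruence (and modulus) by g = 2: 2·t ≡ 0 (mod 3).
    The inverse of 2 mod 3 is 2 (since 2·2 = 4 = 1·3 + 1), so t ≡ 2·0 = 0 ≡ 0 (mod 3).
    Then x = 1 + 4·0 = 1, valid modulo lcm(4, 6) = 12: x ≡ 1 (mod 12).
  Combine with x ≡ 1 (mod 18): gcd(12, 18) = 6; 1 - 1 = 0, which IS divisible by 6, so compatible.
    Write x = 1 + 12·t and substitute into x ≡ 1 (mod 18): 12·t ≡ 1 − 1 = 0 (mod 18).
    Divide the congruence (and modulus) by g = 6: 2·t ≡ 0 (mod 3).
    The inverse of 2 mod 3 is 2 (since 2·2 = 4 = 1·3 + 1), so t ≡ 2·0 = 0 ≡ 0 (mod 3).
    Then x = 1 + 12·0 = 1, valid modulo lcm(12, 18) = 36: x ≡ 1 (mod 36).
Verify: 1 mod 4 = 1, 1 mod 6 = 1, 1 mod 18 = 1.

x ≡ 1 (mod 36).


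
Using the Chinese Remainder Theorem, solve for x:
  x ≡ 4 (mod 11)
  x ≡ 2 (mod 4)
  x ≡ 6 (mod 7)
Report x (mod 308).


Moduli 11, 4, 7 are pairwise coprime; by CRT there is a unique solution modulo M = 11 · 4 · 7 = 308.
Solve pairwise, accumulating the modulus:
  Start with x ≡ 4 (mod 11).
  Combine with x ≡ 2 (mod 4): since gcd(11, 4) = 1, we get a unique residue mod 44.
    Write x = 4 + 11·t and substitute into x ≡ 2 (mod 4): 11·t ≡ 2 − 4 = -2 (mod 4).
    Reduce coefficients mod 4: 3·t ≡ 2 (mod 4).
    The inverse of 3 mod 4 is 3 (since 3·3 = 9 = 2·4 + 1), so t ≡ 3·2 = 6 ≡ 2 (mod 4).
    Then x = 4 + 11·2 = 26, valid modulo lcm(11, 4) = 44: x ≡ 26 (mod 44).
  Combine with x ≡ 6 (mod 7): since gcd(44, 7) = 1, we get a unique residue mod 308.
    Write x = 26 + 44·t and substitute into x ≡ 6 (mod 7): 44·t ≡ 6 − 26 = -20 (mod 7).
    Reduce coefficients mod 7: 2·t ≡ 1 (mod 7).
    The inverse of 2 mod 7 is 4 (since 2·4 = 8 = 1·7 + 1), so t ≡ 4·1 = 4 ≡ 4 (mod 7).
    Then x = 26 + 44·4 = 202, valid modulo lcm(44, 7) = 308: x ≡ 202 (mod 308).
Verify: 202 mod 11 = 4 ✓, 202 mod 4 = 2 ✓, 202 mod 7 = 6 ✓.

x ≡ 202 (mod 308).


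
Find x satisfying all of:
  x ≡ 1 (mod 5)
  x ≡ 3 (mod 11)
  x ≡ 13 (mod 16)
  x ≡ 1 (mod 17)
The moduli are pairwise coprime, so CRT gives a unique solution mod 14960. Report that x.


Product of moduli M = 5 · 11 · 16 · 17 = 14960.
Merge one congruence at a time:
  Start: x ≡ 1 (mod 5).
  Combine with x ≡ 3 (mod 11); new modulus lcm = 55.
    Write x = 1 + 5·t and substitute into x ≡ 3 (mod 11): 5·t ≡ 3 − 1 = 2 (mod 11).
    The inverse of 5 mod 11 is 9 (since 5·9 = 45 = 4·11 + 1), so t ≡ 9·2 = 18 ≡ 7 (mod 11).
    Then x = 1 + 5·7 = 36, valid modulo lcm(5, 11) = 55: x ≡ 36 (mod 55).
  Combine with x ≡ 13 (mod 16); new modulus lcm = 880.
    Write x = 36 + 55·t and substitute into x ≡ 13 (mod 16): 55·t ≡ 13 − 36 = -23 (mod 16).
    Reduce coefficients mod 16: 7·t ≡ 9 (mod 16).
    The inverse of 7 mod 16 is 7 (since 7·7 = 49 = 3·16 + 1), so t ≡ 7·9 = 63 ≡ 15 (mod 16).
    Then x = 36 + 55·15 = 861, valid modulo lcm(55, 16) = 880: x ≡ 861 (mod 880).
  Combine with x ≡ 1 (mod 17); new modulus lcm = 14960.
    Write x = 861 + 880·t and substitute into x ≡ 1 (mod 17): 880·t ≡ 1 − 861 = -860 (mod 17).
    Reduce coefficients mod 17: 13·t ≡ 7 (mod 17).
    The inverse of 13 mod 17 is 4 (since 13·4 = 52 = 3·17 + 1), so t ≡ 4·7 = 28 ≡ 11 (mod 17).
    Then x = 861 + 880·11 = 10541, valid modulo lcm(880, 17) = 14960: x ≡ 10541 (mod 14960).
Verify against each original: 10541 mod 5 = 1, 10541 mod 11 = 3, 10541 mod 16 = 13, 10541 mod 17 = 1.

x ≡ 10541 (mod 14960).


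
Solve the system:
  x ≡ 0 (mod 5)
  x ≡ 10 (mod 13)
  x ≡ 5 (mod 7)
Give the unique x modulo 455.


Moduli 5, 13, 7 are pairwise coprime; by CRT there is a unique solution modulo M = 5 · 13 · 7 = 455.
Solve pairwise, accumulating the modulus:
  Start with x ≡ 0 (mod 5).
  Combine with x ≡ 10 (mod 13): since gcd(5, 13) = 1, we get a unique residue mod 65.
    Write x = 0 + 5·t and substitute into x ≡ 10 (mod 13): 5·t ≡ 10 − 0 = 10 (mod 13).
    The inverse of 5 mod 13 is 8 (since 5·8 = 40 = 3·13 + 1), so t ≡ 8·10 = 80 ≡ 2 (mod 13).
    Then x = 0 + 5·2 = 10, valid modulo lcm(5, 13) = 65: x ≡ 10 (mod 65).
  Combine with x ≡ 5 (mod 7): since gcd(65, 7) = 1, we get a unique residue mod 455.
    Write x = 10 + 65·t and substitute into x ≡ 5 (mod 7): 65·t ≡ 5 − 10 = -5 (mod 7).
    Reduce coefficients mod 7: 2·t ≡ 2 (mod 7).
    The inverse of 2 mod 7 is 4 (since 2·4 = 8 = 1·7 + 1), so t ≡ 4·2 = 8 ≡ 1 (mod 7).
    Then x = 10 + 65·1 = 75, valid modulo lcm(65, 7) = 455: x ≡ 75 (mod 455).
Verify: 75 mod 5 = 0 ✓, 75 mod 13 = 10 ✓, 75 mod 7 = 5 ✓.

x ≡ 75 (mod 455).


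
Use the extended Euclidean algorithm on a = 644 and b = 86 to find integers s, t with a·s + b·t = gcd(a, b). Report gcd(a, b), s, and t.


Euclidean algorithm on (644, 86) — divide until remainder is 0:
  644 = 7 · 86 + 42
  86 = 2 · 42 + 2
  42 = 21 · 2 + 0
gcd(644, 86) = 2.
Track Bezout coefficients alongside the remainders: start with r₀ = 644 = a·1 + b·0 (s = 1, t = 0) and r₁ = 86 = a·0 + b·1 (s = 0, t = 1); each new remainder r_{k+1} = r_{k-1} − q_k·r_k inherits s_{k+1} = s_{k-1} − q_k·s_k, t_{k+1} = t_{k-1} − q_k·t_k, so r_k = a·s_k + b·t_k at every step:
  q = 7: r = 42, s = 1 − 7·0 = 1, t = 0 − 7·1 = -7  (check: 644·1 + 86·(-7) = 42)
  q = 2: r = 2, s = 0 − 2·1 = -2, t = 1 − 2·(-7) = 15  (check: 644·(-2) + 86·15 = 2)
The row with r = 2 (the gcd) gives the Bezout coefficients s = -2, t = 15.
Result: 644 · (-2) + 86 · (15) = 2.

gcd(644, 86) = 2; s = -2, t = 15 (check: 644·(-2) + 86·15 = 2).


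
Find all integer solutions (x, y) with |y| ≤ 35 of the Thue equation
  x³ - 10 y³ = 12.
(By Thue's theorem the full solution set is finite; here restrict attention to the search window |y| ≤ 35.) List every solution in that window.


The equation is x³ - 10y³ = 12. For fixed y, x³ = 10·y³ + 12, so a solution requires the RHS to be a perfect cube.
Strategy: iterate y from -35 to 35, compute RHS = 10·y³ + 12, and check whether it is a (positive or negative) perfect cube.
Check small values of y:
  y = 0: RHS = 12 is not a perfect cube.
  y = 1: RHS = 22 is not a perfect cube.
  y = -1: RHS = 2 is not a perfect cube.
  y = 2: RHS = 92 is not a perfect cube.
  y = -2: RHS = -68 is not a perfect cube.
  y = 3: RHS = 282 is not a perfect cube.
  y = -3: RHS = -258 is not a perfect cube.
Continuing the search up to |y| = 35 finds no solutions either.
No (x, y) in the scanned range satisfies the equation.

No integer solutions with |y| ≤ 35.


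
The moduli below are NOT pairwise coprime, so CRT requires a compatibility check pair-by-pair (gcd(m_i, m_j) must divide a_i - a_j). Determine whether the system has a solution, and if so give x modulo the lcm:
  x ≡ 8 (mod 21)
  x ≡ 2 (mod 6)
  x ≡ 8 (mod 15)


Moduli 21, 6, 15 are not pairwise coprime, so CRT works modulo lcm(m_i) when all pairwise compatibility conditions hold.
Pairwise compatibility: gcd(m_i, m_j) must divide a_i - a_j for every pair.
Merge one congruence at a time:
  Start: x ≡ 8 (mod 21).
  Combine with x ≡ 2 (mod 6): gcd(21, 6) = 3; 2 - 8 = -6, which IS divisible by 3, so compatible.
    Write x = 8 + 21·t and substitute into x ≡ 2 (mod 6): 21·t ≡ 2 − 8 = -6 (mod 6).
    Divide the congruence (and modulus) by g = 3: 7·t ≡ -2 (mod 2).
    Reduce coefficients mod 2: 1·t ≡ 0 (mod 2).
    So t ≡ 0 (mod 2).
    Then x = 8 + 21·0 = 8, valid modulo lcm(21, 6) = 42: x ≡ 8 (mod 42).
  Combine with x ≡ 8 (mod 15): gcd(42, 15) = 3; 8 - 8 = 0, which IS divisible by 3, so compatible.
    Write x = 8 + 42·t and substitute into x ≡ 8 (mod 15): 42·t ≡ 8 − 8 = 0 (mod 15).
    Divide the congruence (and modulus) by g = 3: 14·t ≡ 0 (mod 5).
    Reduce coefficients mod 5: 4·t ≡ 0 (mod 5).
    The inverse of 4 mod 5 is 4 (since 4·4 = 16 = 3·5 + 1), so t ≡ 4·0 = 0 ≡ 0 (mod 5).
    Then x = 8 + 42·0 = 8, valid modulo lcm(42, 15) = 210: x ≡ 8 (mod 210).
Verify: 8 mod 21 = 8, 8 mod 6 = 2, 8 mod 15 = 8.

x ≡ 8 (mod 210).


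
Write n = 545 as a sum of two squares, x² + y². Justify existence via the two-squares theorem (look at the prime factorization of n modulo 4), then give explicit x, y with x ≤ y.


Step 1: Factor n = 545 = 5 · 109.
Step 2: Check the mod-4 condition on each prime factor: 5 ≡ 1 (mod 4), exponent 1; 109 ≡ 1 (mod 4), exponent 1.
All primes ≡ 3 (mod 4) appear to even exponent (or don't appear), so by the two-squares theorem n IS expressible as a sum of two squares.
Step 3: Build a representation. Here n = 5 · 109 is a product of primes ≡ 1 (mod 4). Each prime p ≡ 1 (mod 4) is itself a sum of two squares; find a² by testing p − a² for a perfect square:
  5: 5 − 1² = 4 = 2² ⇒ 5 = 1² + 2².
  109: 109 − 1² = 108, 109 − 2² = 105, 109 − 3² = 100 = 10² ⇒ 109 = 3² + 10².
  Combine using the Brahmagupta–Fibonacci identity (a² + b²)(c² + d²) = (ac − bd)² + (ad + bc)² = (ac + bd)² + (ad − bc)²:
  5 · 109 = 545: from (1² + 2²)(3² + 10²), take (1·3 − 2·10, 1·10 + 2·3) = (3 − 20, 10 + 6) = (-17, 16); dropping signs (only squares matter) gives (17, 16); check 17² + 16² = 289 + 256 = 545 ✓.
Step 4: Order so x ≤ y and verify: 16² + 17² = 256 + 289 = 545 = n. ✓

n = 545 = 16² + 17² (one valid representation with x ≤ y).


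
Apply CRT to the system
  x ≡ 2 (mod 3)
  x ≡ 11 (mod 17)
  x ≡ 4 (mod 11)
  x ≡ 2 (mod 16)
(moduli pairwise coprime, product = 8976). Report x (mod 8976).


Product of moduli M = 3 · 17 · 11 · 16 = 8976.
Merge one congruence at a time:
  Start: x ≡ 2 (mod 3).
  Combine with x ≡ 11 (mod 17); new modulus lcm = 51.
    Write x = 2 + 3·t and substitute into x ≡ 11 (mod 17): 3·t ≡ 11 − 2 = 9 (mod 17).
    The inverse of 3 mod 17 is 6 (since 3·6 = 18 = 1·17 + 1), so t ≡ 6·9 = 54 ≡ 3 (mod 17).
    Then x = 2 + 3·3 = 11, valid modulo lcm(3, 17) = 51: x ≡ 11 (mod 51).
  Combine with x ≡ 4 (mod 11); new modulus lcm = 561.
    Write x = 11 + 51·t and substitute into x ≡ 4 (mod 11): 51·t ≡ 4 − 11 = -7 (mod 11).
    Reduce coefficients mod 11: 7·t ≡ 4 (mod 11).
    The inverse of 7 mod 11 is 8 (since 7·8 = 56 = 5·11 + 1), so t ≡ 8·4 = 32 ≡ 10 (mod 11).
    Then x = 11 + 51·10 = 521, valid modulo lcm(51, 11) = 561: x ≡ 521 (mod 561).
  Combine with x ≡ 2 (mod 16); new modulus lcm = 8976.
    Write x = 521 + 561·t and substitute into x ≡ 2 (mod 16): 561·t ≡ 2 − 521 = -519 (mod 16).
    Reduce coefficients mod 16: 1·t ≡ 9 (mod 16).
    So t ≡ 9 (mod 16).
    Then x = 521 + 561·9 = 5570, valid modulo lcm(561, 16) = 8976: x ≡ 5570 (mod 8976).
Verify against each original: 5570 mod 3 = 2, 5570 mod 17 = 11, 5570 mod 11 = 4, 5570 mod 16 = 2.

x ≡ 5570 (mod 8976).


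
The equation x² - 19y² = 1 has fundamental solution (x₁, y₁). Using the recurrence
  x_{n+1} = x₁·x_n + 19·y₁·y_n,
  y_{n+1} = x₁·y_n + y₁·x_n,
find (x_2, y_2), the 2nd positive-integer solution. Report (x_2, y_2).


Step 1: Find the fundamental solution (x₁, y₁) of x² - 19y² = 1.
  Expand √19 as a continued fraction. a₀ = ⌊√19⌋ = 4; iterate m_{k+1} = d_k·a_k − m_k, d_{k+1} = (19 − m_{k+1}²)/d_k, a_{k+1} = ⌊(a₀ + m_{k+1})/d_{k+1}⌋ (starting m₀ = 0, d₀ = 1), with convergents p_k = a_k·p_{k-1} + p_{k-2}, q_k = a_k·q_{k-1} + q_{k-2} (p₋₁ = 1, q₋₁ = 0):
  k = 0: a₀ = 4; p₀/q₀ = 4/1; p₀² − 19·q₀² = 16 − 19 = -3.
  k = 1: m = 4, d = 3, a = ⌊(4 + 4)/3⌋ = 2; p/q = (2·4 + 1)/(2·1 + 0) = 9/2; p² − 19·q² = 81 − 76 = 5.
  k = 2: m = 2, d = 5, a = ⌊(4 + 2)/5⌋ = 1; p/q = (1·9 + 4)/(1·2 + 1) = 13/3; p² − 19·q² = 169 − 171 = -2.
  k = 3: m = 3, d = 2, a = ⌊(4 + 3)/2⌋ = 3; p/q = (3·13 + 9)/(3·3 + 2) = 48/11; p² − 19·q² = 2304 − 2299 = 5.
  k = 4: m = 3, d = 5, a = ⌊(4 + 3)/5⌋ = 1; p/q = (1·48 + 13)/(1·11 + 3) = 61/14; p² − 19·q² = 3721 − 3724 = -3.
  k = 5: m = 2, d = 3, a = ⌊(4 + 2)/3⌋ = 2; p/q = (2·61 + 48)/(2·14 + 11) = 170/39; p² − 19·q² = 28900 − 28899 = 1.
  The first convergent with p² − 19·q² = 1 gives the fundamental solution (x₁, y₁) = (170, 39).
Step 2: Apply the recurrence (x_{n+1}, y_{n+1}) = (x₁x_n + 19y₁y_n, x₁y_n + y₁x_n) repeatedly.
  From (x_1, y_1) = (170, 39): x_2 = 170·170 + 19·39·39 = 57799; y_2 = 170·39 + 39·170 = 13260.
Step 3: Verify x_2² - 19·y_2² = 3340724401 - 3340724400 = 1 (should be 1). ✓

(x_1, y_1) = (170, 39); (x_2, y_2) = (57799, 13260).


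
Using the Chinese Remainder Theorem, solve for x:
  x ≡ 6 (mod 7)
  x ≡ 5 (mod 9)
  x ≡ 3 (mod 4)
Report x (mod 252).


Moduli 7, 9, 4 are pairwise coprime; by CRT there is a unique solution modulo M = 7 · 9 · 4 = 252.
Solve pairwise, accumulating the modulus:
  Start with x ≡ 6 (mod 7).
  Combine with x ≡ 5 (mod 9): since gcd(7, 9) = 1, we get a unique residue mod 63.
    Write x = 6 + 7·t and substitute into x ≡ 5 (mod 9): 7·t ≡ 5 − 6 = -1 (mod 9).
    Reduce coefficients mod 9: 7·t ≡ 8 (mod 9).
    The inverse of 7 mod 9 is 4 (since 7·4 = 28 = 3·9 + 1), so t ≡ 4·8 = 32 ≡ 5 (mod 9).
    Then x = 6 + 7·5 = 41, valid modulo lcm(7, 9) = 63: x ≡ 41 (mod 63).
  Combine with x ≡ 3 (mod 4): since gcd(63, 4) = 1, we get a unique residue mod 252.
    Write x = 41 + 63·t and substitute into x ≡ 3 (mod 4): 63·t ≡ 3 − 41 = -38 (mod 4).
    Reduce coefficients mod 4: 3·t ≡ 2 (mod 4).
    The inverse of 3 mod 4 is 3 (since 3·3 = 9 = 2·4 + 1), so t ≡ 3·2 = 6 ≡ 2 (mod 4).
    Then x = 41 + 63·2 = 167, valid modulo lcm(63, 4) = 252: x ≡ 167 (mod 252).
Verify: 167 mod 7 = 6 ✓, 167 mod 9 = 5 ✓, 167 mod 4 = 3 ✓.

x ≡ 167 (mod 252).


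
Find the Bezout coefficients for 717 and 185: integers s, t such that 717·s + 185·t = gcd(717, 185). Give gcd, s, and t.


Euclidean algorithm on (717, 185) — divide until remainder is 0:
  717 = 3 · 185 + 162
  185 = 1 · 162 + 23
  162 = 7 · 23 + 1
  23 = 23 · 1 + 0
gcd(717, 185) = 1.
Track Bezout coefficients alongside the remainders: start with r₀ = 717 = a·1 + b·0 (s = 1, t = 0) and r₁ = 185 = a·0 + b·1 (s = 0, t = 1); each new remainder r_{k+1} = r_{k-1} − q_k·r_k inherits s_{k+1} = s_{k-1} − q_k·s_k, t_{k+1} = t_{k-1} − q_k·t_k, so r_k = a·s_k + b·t_k at every step:
  q = 3: r = 162, s = 1 − 3·0 = 1, t = 0 − 3·1 = -3  (check: 717·1 + 185·(-3) = 162)
  q = 1: r = 23, s = 0 − 1·1 = -1, t = 1 − 1·(-3) = 4  (check: 717·(-1) + 185·4 = 23)
  q = 7: r = 1, s = 1 − 7·(-1) = 8, t = -3 − 7·4 = -31  (check: 717·8 + 185·(-31) = 1)
The row with r = 1 (the gcd) gives the Bezout coefficients s = 8, t = -31.
Result: 717 · (8) + 185 · (-31) = 1.

gcd(717, 185) = 1; s = 8, t = -31 (check: 717·8 + 185·(-31) = 1).


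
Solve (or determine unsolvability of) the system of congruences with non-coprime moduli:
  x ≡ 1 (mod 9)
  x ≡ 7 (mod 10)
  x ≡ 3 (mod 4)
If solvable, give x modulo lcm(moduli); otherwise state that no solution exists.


Moduli 9, 10, 4 are not pairwise coprime, so CRT works modulo lcm(m_i) when all pairwise compatibility conditions hold.
Pairwise compatibility: gcd(m_i, m_j) must divide a_i - a_j for every pair.
Merge one congruence at a time:
  Start: x ≡ 1 (mod 9).
  Combine with x ≡ 7 (mod 10): gcd(9, 10) = 1; 7 - 1 = 6, which IS divisible by 1, so compatible.
    Write x = 1 + 9·t and substitute into x ≡ 7 (mod 10): 9·t ≡ 7 − 1 = 6 (mod 10).
    The inverse of 9 mod 10 is 9 (since 9·9 = 81 = 8·10 + 1), so t ≡ 9·6 = 54 ≡ 4 (mod 10).
    Then x = 1 + 9·4 = 37, valid modulo lcm(9, 10) = 90: x ≡ 37 (mod 90).
  Combine with x ≡ 3 (mod 4): gcd(90, 4) = 2; 3 - 37 = -34, which IS divisible by 2, so compatible.
    Write x = 37 + 90·t and substitute into x ≡ 3 (mod 4): 90·t ≡ 3 − 37 = -34 (mod 4).
    Divide the congruence (and modulus) by g = 2: 45·t ≡ -17 (mod 2).
    Reduce coefficients mod 2: 1·t ≡ 1 (mod 2).
    So t ≡ 1 (mod 2).
    Then x = 37 + 90·1 = 127, valid modulo lcm(90, 4) = 180: x ≡ 127 (mod 180).
Verify: 127 mod 9 = 1, 127 mod 10 = 7, 127 mod 4 = 3.

x ≡ 127 (mod 180).


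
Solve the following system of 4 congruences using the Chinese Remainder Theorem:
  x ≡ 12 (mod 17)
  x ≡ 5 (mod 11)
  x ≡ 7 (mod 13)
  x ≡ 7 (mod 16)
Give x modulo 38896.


Product of moduli M = 17 · 11 · 13 · 16 = 38896.
Merge one congruence at a time:
  Start: x ≡ 12 (mod 17).
  Combine with x ≡ 5 (mod 11); new modulus lcm = 187.
    Write x = 12 + 17·t and substitute into x ≡ 5 (mod 11): 17·t ≡ 5 − 12 = -7 (mod 11).
    Reduce coefficients mod 11: 6·t ≡ 4 (mod 11).
    The inverse of 6 mod 11 is 2 (since 6·2 = 12 = 1·11 + 1), so t ≡ 2·4 = 8 ≡ 8 (mod 11).
    Then x = 12 + 17·8 = 148, valid modulo lcm(17, 11) = 187: x ≡ 148 (mod 187).
  Combine with x ≡ 7 (mod 13); new modulus lcm = 2431.
    Write x = 148 + 187·t and substitute into x ≡ 7 (mod 13): 187·t ≡ 7 − 148 = -141 (mod 13).
    Reduce coefficients mod 13: 5·t ≡ 2 (mod 13).
    The inverse of 5 mod 13 is 8 (since 5·8 = 40 = 3·13 + 1), so t ≡ 8·2 = 16 ≡ 3 (mod 13).
    Then x = 148 + 187·3 = 709, valid modulo lcm(187, 13) = 2431: x ≡ 709 (mod 2431).
  Combine with x ≡ 7 (mod 16); new modulus lcm = 38896.
    Write x = 709 + 2431·t and substitute into x ≡ 7 (mod 16): 2431·t ≡ 7 − 709 = -702 (mod 16).
    Reduce coefficients mod 16: 15·t ≡ 2 (mod 16).
    The inverse of 15 mod 16 is 15 (since 15·15 = 225 = 14·16 + 1), so t ≡ 15·2 = 30 ≡ 14 (mod 16).
    Then x = 709 + 2431·14 = 34743, valid modulo lcm(2431, 16) = 38896: x ≡ 34743 (mod 38896).
Verify against each original: 34743 mod 17 = 12, 34743 mod 11 = 5, 34743 mod 13 = 7, 34743 mod 16 = 7.

x ≡ 34743 (mod 38896).
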